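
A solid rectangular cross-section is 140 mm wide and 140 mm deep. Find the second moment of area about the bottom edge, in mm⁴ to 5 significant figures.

The section: 140 × 140, A = 19 600 mm², y = 70 mm, Ī = 32 013 333 mm⁴.
Transfer it to the bottom edge using Ī + A·d² with d = y − 0:
  the section: d = 70 mm → contributes +128 053 333 mm⁴
Total I = 128 053 333 mm⁴.

I_base ≈ 1.2805 × 10⁸ mm⁴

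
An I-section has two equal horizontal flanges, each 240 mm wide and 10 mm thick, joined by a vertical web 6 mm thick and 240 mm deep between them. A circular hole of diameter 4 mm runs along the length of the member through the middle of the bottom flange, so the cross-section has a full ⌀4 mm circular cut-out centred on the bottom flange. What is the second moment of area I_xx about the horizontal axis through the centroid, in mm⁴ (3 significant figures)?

Treat the section as a set of non-overlapping primitives; coordinates are from the bounding-box lower-left.
Bottom flange: 240 × 10, A = 2 400 mm², y = 5 mm, Ī = 20 000 mm⁴.
Web: 6 × 240, A = 1 440 mm², y = 130 mm, Ī = 6 912 000 mm⁴.
Top flange: 240 × 10, A = 2 400 mm², y = 255 mm, Ī = 20 000 mm⁴.
Hole (subtracted): ⌀4, A = 12.566 mm², y = 5 mm, Ī = 12.566 mm⁴.
Centroid: ȳ = ΣA·y / ΣA = 130.25 mm.
Transfer each piece to the horizontal axis through the centroid using Ī + A·d² with d = y − 130.25:
  bottom flange: d = -125.25 mm → contributes +37 671 496 mm⁴
  web: d = -0.25224 mm → contributes +6 912 092 mm⁴
  top flange: d = 124.75 mm → contributes +37 368 810 mm⁴
  hole: d = -125.25 mm → contributes −197 155 mm⁴
Total I = 81 755 242 mm⁴.

I_xx ≈ 8.18 × 10⁷ mm⁴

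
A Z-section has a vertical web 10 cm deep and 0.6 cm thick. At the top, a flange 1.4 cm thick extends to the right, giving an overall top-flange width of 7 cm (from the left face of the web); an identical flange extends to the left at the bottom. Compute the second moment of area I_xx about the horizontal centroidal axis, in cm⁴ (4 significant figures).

I_xx ≈ 384.3 cm⁴

Treat the section as a set of non-overlapping primitives; coordinates are from the bounding-box lower-left.
Web: 0.6 × 10, A = 6 cm², y = 5 cm, Ī = 50 cm⁴.
Top flange (beyond web): 6.4 × 1.4, A = 8.96 cm², y = 9.3 cm, Ī = 1.46347 cm⁴.
Bottom flange (beyond web): 6.4 × 1.4, A = 8.96 cm², y = 0.7 cm, Ī = 1.46347 cm⁴.
Centroid: ȳ = ΣA·y / ΣA = 5 cm.
Transfer each piece to the horizontal centroidal axis using Ī + A·d² with d = y − 5:
  web: d = 0 cm → contributes +50 cm⁴
  top flange (beyond web): d = 4.3 cm → contributes +167.134 cm⁴
  bottom flange (beyond web): d = -4.3 cm → contributes +167.134 cm⁴
Total I = 384.268 cm⁴.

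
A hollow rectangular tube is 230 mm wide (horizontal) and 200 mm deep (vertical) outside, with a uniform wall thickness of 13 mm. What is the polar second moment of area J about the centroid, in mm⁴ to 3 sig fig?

Treat the section as a set of non-overlapping primitives; coordinates are from the bounding-box lower-left.
Outer rectangle: 230 × 200, A = 46 000 mm², y = 100 mm, Ī = 153 333 333 mm⁴.
Inner void (subtracted): 204 × 174, A = 35 496 mm², y = 100 mm, Ī = 89 556 408 mm⁴.
By symmetry the centroid is at mid-height, ȳ = 100 mm.
All pieces are centred on the centroidal x-axis, so I = ΣĪ (holes subtracted) = 63 776 925 mm⁴.
Repeating about the centroidal y-axis gives I_y = 79 683 205 mm⁴.
Polar second moment: J = I_x + I_y = 143 460 131 mm⁴.

J ≈ 1.43 × 10⁸ mm⁴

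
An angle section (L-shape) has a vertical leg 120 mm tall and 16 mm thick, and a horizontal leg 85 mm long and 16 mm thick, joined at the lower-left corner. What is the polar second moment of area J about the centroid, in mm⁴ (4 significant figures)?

Split into non-overlapping primitives; take the origin at the lower-left of the bounding box.
Vertical leg: 16 × 120, A = 1 920 mm², y = 60 mm, Ī = 2 304 000 mm⁴.
Horizontal leg (remainder): 69 × 16, A = 1 104 mm², y = 8 mm, Ī = 23 552 mm⁴.
Centroid: ȳ = ΣA·y / ΣA = 41.0159 mm.
Transfer each piece to the centroidal x-axis using Ī + A·d² with d = y − 41.0159:
  vertical leg: d = 18.9841 mm → contributes +2 995 962 mm⁴
  horizontal leg (remainder): d = -33.0159 mm → contributes +1 226 965 mm⁴
Total I = 4 222 927 mm⁴.
For the y-axis: x̄ = 23.5159 mm.
Repeating about the centroidal y-axis gives I_y = 1 745 067 mm⁴.
Polar second moment: J = I_x + I_y = 5 967 994 mm⁴.

J ≈ 5.968 × 10⁶ mm⁴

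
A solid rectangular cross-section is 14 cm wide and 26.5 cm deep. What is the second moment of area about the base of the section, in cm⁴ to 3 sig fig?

The section: 14 × 26.5, A = 371 cm², y = 13.25 cm, Ī = 21 711 cm⁴.
Transfer it to the bottom edge using Ī + A·d² with d = y − 0:
  the section: d = 13.25 cm → contributes +86 845 cm⁴
Total I = 86 845 cm⁴.

I_base ≈ 8.68 × 10⁴ cm⁴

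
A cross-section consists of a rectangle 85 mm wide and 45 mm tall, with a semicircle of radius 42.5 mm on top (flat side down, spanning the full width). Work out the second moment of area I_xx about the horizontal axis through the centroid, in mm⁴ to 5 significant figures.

Break the section into simple shapes (no overlaps), measuring from the bottom-left corner of the bounding box.
Rectangular body: 85 × 45, A = 3 825 mm², y = 22.5 mm, Ī = 645468.8 mm⁴.
Semicircular cap: semicircle r = 42.5, A = 2837.251 mm², y = 63.03756 mm, Ī = 358086.4 mm⁴.
Centroid: ȳ = ΣA·y / ΣA = 39.76372 mm.
Transfer each piece to the horizontal axis through the centroid using Ī + A·d² with d = y − 39.76372:
  rectangular body: d = -17.26372 mm → contributes +1 785 456 mm⁴
  semicircular cap: d = 23.27384 mm → contributes +1 894 945 mm⁴
Total I = 3 680 401 mm⁴.

I_xx ≈ 3.6804 × 10⁶ mm⁴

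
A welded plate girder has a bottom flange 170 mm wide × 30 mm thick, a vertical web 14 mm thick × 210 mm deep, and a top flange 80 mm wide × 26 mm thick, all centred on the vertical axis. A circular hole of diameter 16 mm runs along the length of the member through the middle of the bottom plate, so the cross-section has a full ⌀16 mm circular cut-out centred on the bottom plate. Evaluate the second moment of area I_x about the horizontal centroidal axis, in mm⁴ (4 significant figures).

Treat the section as a set of non-overlapping primitives; coordinates are from the bounding-box lower-left.
Bottom plate: 170 × 30, A = 5 100 mm², y = 15 mm, Ī = 382 500 mm⁴.
Web plate: 14 × 210, A = 2 940 mm², y = 135 mm, Ī = 10 804 500 mm⁴.
Top plate: 80 × 26, A = 2 080 mm², y = 253 mm, Ī = 117 173 mm⁴.
Hole (subtracted): ⌀16, A = 201.062 mm², y = 15 mm, Ī = 3216.99 mm⁴.
Centroid: ȳ = ΣA·y / ΣA = 100.477 mm.
Transfer each piece to the horizontal centroidal axis using Ī + A·d² with d = y − 100.477:
  bottom plate: d = -85.4769 mm → contributes +37 644 625 mm⁴
  web plate: d = 34.5231 mm → contributes +14 308 524 mm⁴
  top plate: d = 152.523 mm → contributes +48 504 834 mm⁴
  hole: d = -85.4769 mm → contributes −1 472 236 mm⁴
Total I = 98 985 748 mm⁴.

I_x ≈ 9.899 × 10⁷ mm⁴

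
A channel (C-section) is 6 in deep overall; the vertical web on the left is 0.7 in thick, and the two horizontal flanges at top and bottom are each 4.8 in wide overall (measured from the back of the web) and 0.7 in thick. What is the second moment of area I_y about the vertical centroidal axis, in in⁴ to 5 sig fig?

Split into non-overlapping primitives; take the origin at the lower-left of the bounding box.
Web: 0.7 × 6, A = 4.2 in², x = 0.35 in, Ī = 0.1715 in⁴.
Top flange (beyond web): 4.1 × 0.7, A = 2.87 in², x = 2.75 in, Ī = 4.020392 in⁴.
Bottom flange (beyond web): 4.1 × 0.7, A = 2.87 in², x = 2.75 in, Ī = 4.020392 in⁴.
Centroid: x̄ = ΣA·x / ΣA = 1.735915 in.
Transfer each piece to the vertical centroidal axis using Ī + A·d² with d = x − 1.735915:
  web: d = -1.385915 in → contributes +8.238699 in⁴
  top flange (beyond web): d = 1.014085 in → contributes +6.971806 in⁴
  bottom flange (beyond web): d = 1.014085 in → contributes +6.971806 in⁴
Total I = 22.18231 in⁴.

I_y ≈ 22.182 in⁴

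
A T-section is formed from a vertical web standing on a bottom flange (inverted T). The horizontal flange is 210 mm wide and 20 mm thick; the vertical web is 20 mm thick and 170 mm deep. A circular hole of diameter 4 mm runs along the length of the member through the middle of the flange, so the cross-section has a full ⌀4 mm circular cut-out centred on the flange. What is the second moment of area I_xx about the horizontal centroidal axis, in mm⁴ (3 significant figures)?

I_xx ≈ 2.53 × 10⁷ mm⁴

Decompose the section into non-overlapping parts with the origin at the bottom-left of its bounding rectangle.
Flange: 210 × 20, A = 4 200 mm², y = 10 mm, Ī = 140 000 mm⁴.
Web: 20 × 170, A = 3 400 mm², y = 105 mm, Ī = 8 188 333 mm⁴.
Hole (subtracted): ⌀4, A = 12.566 mm², y = 10 mm, Ī = 12.566 mm⁴.
Centroid: ȳ = ΣA·y / ΣA = 52.57 mm.
Transfer each piece to the horizontal centroidal axis using Ī + A·d² with d = y − 52.57:
  flange: d = -42.57 mm → contributes +7 751 400 mm⁴
  web: d = 52.43 mm → contributes +17 534 471 mm⁴
  hole: d = -42.57 mm → contributes −22 786 mm⁴
Total I = 25 263 085 mm⁴.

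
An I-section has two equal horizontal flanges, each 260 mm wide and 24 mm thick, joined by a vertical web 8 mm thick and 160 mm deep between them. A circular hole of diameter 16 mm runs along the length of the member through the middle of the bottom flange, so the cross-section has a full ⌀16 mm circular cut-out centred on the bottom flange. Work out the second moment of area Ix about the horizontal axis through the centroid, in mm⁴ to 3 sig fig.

Break the section into simple shapes (no overlaps), measuring from the bottom-left corner of the bounding box.
Bottom flange: 260 × 24, A = 6 240 mm², y = 12 mm, Ī = 299 520 mm⁴.
Web: 8 × 160, A = 1 280 mm², y = 104 mm, Ī = 2 730 667 mm⁴.
Top flange: 260 × 24, A = 6 240 mm², y = 196 mm, Ī = 299 520 mm⁴.
Hole (subtracted): ⌀16, A = 201.06 mm², y = 12 mm, Ī = 3 217 mm⁴.
Centroid: ȳ = ΣA·y / ΣA = 105.36 mm.
Transfer each piece to the horizontal axis through the centroid using Ī + A·d² with d = y − 105.36:
  bottom flange: d = -93.364 mm → contributes +54 692 864 mm⁴
  web: d = -1.3642 mm → contributes +2 733 049 mm⁴
  top flange: d = 90.636 mm → contributes +51 560 123 mm⁴
  hole: d = -93.364 mm → contributes −1 755 850 mm⁴
Total I = 107 230 186 mm⁴.

Ix ≈ 1.07 × 10⁸ mm⁴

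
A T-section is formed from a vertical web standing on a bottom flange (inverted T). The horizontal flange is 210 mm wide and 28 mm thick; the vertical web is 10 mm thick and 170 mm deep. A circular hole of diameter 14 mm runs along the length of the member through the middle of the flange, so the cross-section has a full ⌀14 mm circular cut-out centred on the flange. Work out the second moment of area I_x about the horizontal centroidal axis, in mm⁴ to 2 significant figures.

Break the section into simple shapes (no overlaps), measuring from the bottom-left corner of the bounding box.
Flange: 210 × 28, A = 5 880 mm², y = 14 mm, Ī = 384 160 mm⁴.
Web: 10 × 170, A = 1 700 mm², y = 113 mm, Ī = 4 094 167 mm⁴.
Hole (subtracted): ⌀14, A = 153.9 mm², y = 14 mm, Ī = 1 886 mm⁴.
Centroid: ȳ = ΣA·y / ΣA = 36.66 mm.
Transfer each piece to the horizontal centroidal axis using Ī + A·d² with d = y − 36.66:
  flange: d = -22.66 mm → contributes +3 404 309 mm⁴
  web: d = 76.34 mm → contributes +14 000 530 mm⁴
  hole: d = -22.66 mm → contributes −80 953 mm⁴
Total I = 17 323 886 mm⁴.

I_x ≈ 1.7 × 10⁷ mm⁴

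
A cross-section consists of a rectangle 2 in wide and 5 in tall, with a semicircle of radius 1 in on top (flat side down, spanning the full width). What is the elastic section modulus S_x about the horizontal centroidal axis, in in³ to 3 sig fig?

Split into non-overlapping primitives; take the origin at the lower-left of the bounding box.
Rectangular body: 2 × 5, A = 10 in², y = 2.5 in, Ī = 20.833 in⁴.
Semicircular cap: semicircle r = 1, A = 1.5708 in², y = 5.4244 in, Ī = 0.10976 in⁴.
Centroid: ȳ = ΣA·y / ΣA = 2.897 in.
Transfer each piece to the horizontal centroidal axis using Ī + A·d² with d = y − 2.897:
  rectangular body: d = -0.397 in → contributes +22.409 in⁴
  semicircular cap: d = 2.5274 in → contributes +10.144 in⁴
Total I = 32.553 in⁴.
Extreme fibre distance c = 3.103 in; S = I/c = 10.491 in³.

S_x ≈ 10.5 in³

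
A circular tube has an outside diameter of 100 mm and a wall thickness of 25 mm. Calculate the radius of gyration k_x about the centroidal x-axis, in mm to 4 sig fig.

k_x ≈ 27.95 mm

Split into non-overlapping primitives; take the origin at the lower-left of the bounding box.
Outer circle: ⌀100, A = 7853.98 mm², y = 50 mm, Ī = 4 908 739 mm⁴.
Bore (subtracted): ⌀50, A = 1963.5 mm², y = 50 mm, Ī = 306 796 mm⁴.
By symmetry the centroid is at mid-height, ȳ = 50 mm.
All pieces are centred on the centroidal x-axis, so I = ΣĪ (holes subtracted) = 4 601 942 mm⁴.
Radius of gyration: k = √(I/A) = √(4 601 942 / 5890.49) = 27.9508 mm.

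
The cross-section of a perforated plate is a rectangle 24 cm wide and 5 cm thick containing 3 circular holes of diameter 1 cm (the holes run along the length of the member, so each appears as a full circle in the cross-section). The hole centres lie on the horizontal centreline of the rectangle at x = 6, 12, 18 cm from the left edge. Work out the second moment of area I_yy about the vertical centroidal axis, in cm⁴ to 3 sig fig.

I_yy ≈ 5700 cm⁴

Break the section into simple shapes (no overlaps), measuring from the bottom-left corner of the bounding box.
Plate: 24 × 5, A = 120 cm², x = 12 cm, Ī = 5 760 cm⁴.
Hole 1 (subtracted): ⌀1, A = 0.7854 cm², x = 6 cm, Ī = 0.049087 cm⁴.
Hole 2 (subtracted): ⌀1, A = 0.7854 cm², x = 12 cm, Ī = 0.049087 cm⁴.
Hole 3 (subtracted): ⌀1, A = 0.7854 cm², x = 18 cm, Ī = 0.049087 cm⁴.
By symmetry the centroid is at mid-width, x̄ = 12 cm.
Transfer each piece to the vertical centroidal axis using Ī + A·d² with d = x − 12:
  plate: d = 0 cm → contributes +5 760 cm⁴
  hole 1: d = -6 cm → contributes −28.323 cm⁴
  hole 2: d = 0 cm → contributes −0.049087 cm⁴
  hole 3: d = 6 cm → contributes −28.323 cm⁴
Total I = 5703.3 cm⁴.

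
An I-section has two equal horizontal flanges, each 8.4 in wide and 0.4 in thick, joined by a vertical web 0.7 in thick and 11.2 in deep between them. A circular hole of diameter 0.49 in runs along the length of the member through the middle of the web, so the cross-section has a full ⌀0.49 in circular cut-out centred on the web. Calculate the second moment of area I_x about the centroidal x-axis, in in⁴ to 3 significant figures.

Decompose the section into non-overlapping parts with the origin at the bottom-left of its bounding rectangle.
Bottom flange: 8.4 × 0.4, A = 3.36 in², y = 0.2 in, Ī = 0.0448 in⁴.
Web: 0.7 × 11.2, A = 7.84 in², y = 6 in, Ī = 81.954 in⁴.
Top flange: 8.4 × 0.4, A = 3.36 in², y = 11.8 in, Ī = 0.0448 in⁴.
Hole (subtracted): ⌀0.49, A = 0.18857 in², y = 6 in, Ī = 0.0028298 in⁴.
By symmetry the centroid is at mid-height, ȳ = 6 in.
Transfer each piece to the centroidal x-axis using Ī + A·d² with d = y − 6:
  bottom flange: d = -5.8 in → contributes +113.08 in⁴
  web: d = 0 in → contributes +81.954 in⁴
  top flange: d = 5.8 in → contributes +113.08 in⁴
  hole: d = 0 in → contributes −0.0028298 in⁴
Total I = 308.1 in⁴.

I_x ≈ 308 in⁴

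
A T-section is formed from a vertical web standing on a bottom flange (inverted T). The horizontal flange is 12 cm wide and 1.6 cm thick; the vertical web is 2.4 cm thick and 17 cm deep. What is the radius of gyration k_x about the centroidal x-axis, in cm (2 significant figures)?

k_x ≈ 5.9 cm

Break the section into simple shapes (no overlaps), measuring from the bottom-left corner of the bounding box.
Flange: 12 × 1.6, A = 19.2 cm², y = 0.8 cm, Ī = 4.096 cm⁴.
Web: 2.4 × 17, A = 40.8 cm², y = 10.1 cm, Ī = 982.6 cm⁴.
Centroid: ȳ = ΣA·y / ΣA = 7.124 cm.
Transfer each piece to the centroidal x-axis using Ī + A·d² with d = y − 7.124:
  flange: d = -6.324 cm → contributes +772 cm⁴
  web: d = 2.976 cm → contributes +1 344 cm⁴
Total I = 2 116 cm⁴.
Radius of gyration: k = √(I/A) = √(2 116 / 60) = 5.938 cm.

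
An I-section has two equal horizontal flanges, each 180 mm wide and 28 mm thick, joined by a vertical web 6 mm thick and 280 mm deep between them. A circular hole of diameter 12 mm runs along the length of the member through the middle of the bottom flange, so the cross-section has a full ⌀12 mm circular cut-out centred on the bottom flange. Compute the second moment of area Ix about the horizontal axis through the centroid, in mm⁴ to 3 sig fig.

Break the section into simple shapes (no overlaps), measuring from the bottom-left corner of the bounding box.
Bottom flange: 180 × 28, A = 5 040 mm², y = 14 mm, Ī = 329 280 mm⁴.
Web: 6 × 280, A = 1 680 mm², y = 168 mm, Ī = 10 976 000 mm⁴.
Top flange: 180 × 28, A = 5 040 mm², y = 322 mm, Ī = 329 280 mm⁴.
Hole (subtracted): ⌀12, A = 113.1 mm², y = 14 mm, Ī = 1017.9 mm⁴.
Centroid: ȳ = ΣA·y / ΣA = 169.5 mm.
Transfer each piece to the horizontal axis through the centroid using Ī + A·d² with d = y − 169.5:
  bottom flange: d = -155.5 mm → contributes +122 190 558 mm⁴
  web: d = -1.4954 mm → contributes +10 979 757 mm⁴
  top flange: d = 152.5 mm → contributes +117 547 823 mm⁴
  hole: d = -155.5 mm → contributes −2 735 579 mm⁴
Total I = 247 982 560 mm⁴.

Ix ≈ 2.48 × 10⁸ mm⁴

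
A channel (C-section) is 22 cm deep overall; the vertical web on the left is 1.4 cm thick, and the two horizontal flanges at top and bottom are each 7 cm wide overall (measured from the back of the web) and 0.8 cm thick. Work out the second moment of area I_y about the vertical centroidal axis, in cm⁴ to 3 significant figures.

I_y ≈ 113 cm⁴

Treat the section as a set of non-overlapping primitives; coordinates are from the bounding-box lower-left.
Web: 1.4 × 22, A = 30.8 cm², x = 0.7 cm, Ī = 5.0307 cm⁴.
Top flange (beyond web): 5.6 × 0.8, A = 4.48 cm², x = 4.2 cm, Ī = 11.708 cm⁴.
Bottom flange (beyond web): 5.6 × 0.8, A = 4.48 cm², x = 4.2 cm, Ī = 11.708 cm⁴.
Centroid: x̄ = ΣA·x / ΣA = 1.4887 cm.
Transfer each piece to the vertical centroidal axis using Ī + A·d² with d = x − 1.4887:
  web: d = -0.78873 cm → contributes +24.191 cm⁴
  top flange (beyond web): d = 2.7113 cm → contributes +44.64 cm⁴
  bottom flange (beyond web): d = 2.7113 cm → contributes +44.64 cm⁴
Total I = 113.47 cm⁴.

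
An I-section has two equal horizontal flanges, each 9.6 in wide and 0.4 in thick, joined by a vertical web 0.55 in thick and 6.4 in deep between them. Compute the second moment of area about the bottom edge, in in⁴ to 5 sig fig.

I_base ≈ 246.05 in⁴

Treat the section as a set of non-overlapping primitives; coordinates are from the bounding-box lower-left.
Bottom flange: 9.6 × 0.4, A = 3.84 in², y = 0.2 in, Ī = 0.0512 in⁴.
Web: 0.55 × 6.4, A = 3.52 in², y = 3.6 in, Ī = 12.01493 in⁴.
Top flange: 9.6 × 0.4, A = 3.84 in², y = 7 in, Ī = 0.0512 in⁴.
Transfer each piece to the bottom edge using Ī + A·d² with d = y − 0:
  bottom flange: d = 0.2 in → contributes +0.2048 in⁴
  web: d = 3.6 in → contributes +57.63413 in⁴
  top flange: d = 7 in → contributes +188.2112 in⁴
Total I = 246.0501 in⁴.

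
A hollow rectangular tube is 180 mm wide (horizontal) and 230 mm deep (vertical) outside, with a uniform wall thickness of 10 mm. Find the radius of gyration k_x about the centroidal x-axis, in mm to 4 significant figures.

Break the section into simple shapes (no overlaps), measuring from the bottom-left corner of the bounding box.
Outer rectangle: 180 × 230, A = 41 400 mm², y = 115 mm, Ī = 182 505 000 mm⁴.
Inner void (subtracted): 160 × 210, A = 33 600 mm², y = 115 mm, Ī = 123 480 000 mm⁴.
By symmetry the centroid is at mid-height, ȳ = 115 mm.
All pieces are centred on the centroidal x-axis, so I = ΣĪ (holes subtracted) = 59 025 000 mm⁴.
Radius of gyration: k = √(I/A) = √(59 025 000 / 7 800) = 86.9903 mm.

k_x ≈ 86.99 mm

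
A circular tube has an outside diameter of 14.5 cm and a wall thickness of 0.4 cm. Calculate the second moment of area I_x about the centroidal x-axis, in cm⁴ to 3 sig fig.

I_x ≈ 441 cm⁴

Split into non-overlapping primitives; take the origin at the lower-left of the bounding box.
Outer circle: ⌀14.5, A = 165.13 cm², y = 7.25 cm, Ī = 2169.9 cm⁴.
Bore (subtracted): ⌀13.7, A = 147.41 cm², y = 7.25 cm, Ī = 1729.2 cm⁴.
By symmetry the centroid is at mid-height, ȳ = 7.25 cm.
All pieces are centred on the centroidal x-axis, so I = ΣĪ (holes subtracted) = 440.68 cm⁴.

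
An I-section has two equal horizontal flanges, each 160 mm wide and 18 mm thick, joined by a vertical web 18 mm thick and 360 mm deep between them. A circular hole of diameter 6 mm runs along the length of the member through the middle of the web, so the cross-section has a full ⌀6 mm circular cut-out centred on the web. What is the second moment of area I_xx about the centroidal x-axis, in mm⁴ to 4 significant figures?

I_xx ≈ 2.759 × 10⁸ mm⁴

Treat the section as a set of non-overlapping primitives; coordinates are from the bounding-box lower-left.
Bottom flange: 160 × 18, A = 2 880 mm², y = 9 mm, Ī = 77 760 mm⁴.
Web: 18 × 360, A = 6 480 mm², y = 198 mm, Ī = 69 984 000 mm⁴.
Top flange: 160 × 18, A = 2 880 mm², y = 387 mm, Ī = 77 760 mm⁴.
Hole (subtracted): ⌀6, A = 28.2743 mm², y = 198 mm, Ī = 63.6173 mm⁴.
By symmetry the centroid is at mid-height, ȳ = 198 mm.
Transfer each piece to the centroidal x-axis using Ī + A·d² with d = y − 198:
  bottom flange: d = -189 mm → contributes +102 954 240 mm⁴
  web: d = 0 mm → contributes +69 984 000 mm⁴
  top flange: d = 189 mm → contributes +102 954 240 mm⁴
  hole: d = 0 mm → contributes −63.6173 mm⁴
Total I = 275 892 416 mm⁴.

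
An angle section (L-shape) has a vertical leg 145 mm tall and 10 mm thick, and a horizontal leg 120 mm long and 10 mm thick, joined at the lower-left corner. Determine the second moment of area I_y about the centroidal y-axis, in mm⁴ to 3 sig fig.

Decompose the section into non-overlapping parts with the origin at the bottom-left of its bounding rectangle.
Vertical leg: 10 × 145, A = 1 450 mm², x = 5 mm, Ī = 12 083 mm⁴.
Horizontal leg (remainder): 110 × 10, A = 1 100 mm², x = 65 mm, Ī = 1 109 167 mm⁴.
Centroid: x̄ = ΣA·x / ΣA = 30.882 mm.
Transfer each piece to the centroidal y-axis using Ī + A·d² with d = x − 30.882:
  vertical leg: d = -25.882 mm → contributes +983 433 mm⁴
  horizontal leg (remainder): d = 34.118 mm → contributes +2 389 582 mm⁴
Total I = 3 373 015 mm⁴.

I_y ≈ 3.37 × 10⁶ mm⁴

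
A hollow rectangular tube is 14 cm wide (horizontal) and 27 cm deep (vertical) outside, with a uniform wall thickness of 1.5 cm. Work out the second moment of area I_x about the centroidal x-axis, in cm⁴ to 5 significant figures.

I_x ≈ 1.0292 × 10⁴ cm⁴

Decompose the section into non-overlapping parts with the origin at the bottom-left of its bounding rectangle.
Outer rectangle: 14 × 27, A = 378 cm², y = 13.5 cm, Ī = 22963.5 cm⁴.
Inner void (subtracted): 11 × 24, A = 264 cm², y = 13.5 cm, Ī = 12 672 cm⁴.
By symmetry the centroid is at mid-height, ȳ = 13.5 cm.
All pieces are centred on the centroidal x-axis, so I = ΣĪ (holes subtracted) = 10291.5 cm⁴.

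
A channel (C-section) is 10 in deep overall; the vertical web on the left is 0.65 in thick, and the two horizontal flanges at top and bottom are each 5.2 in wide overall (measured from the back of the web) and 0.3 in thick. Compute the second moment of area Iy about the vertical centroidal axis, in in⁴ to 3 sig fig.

Break the section into simple shapes (no overlaps), measuring from the bottom-left corner of the bounding box.
Web: 0.65 × 10, A = 6.5 in², x = 0.325 in, Ī = 0.22885 in⁴.
Top flange (beyond web): 4.55 × 0.3, A = 1.365 in², x = 2.925 in, Ī = 2.3549 in⁴.
Bottom flange (beyond web): 4.55 × 0.3, A = 1.365 in², x = 2.925 in, Ī = 2.3549 in⁴.
Centroid: x̄ = ΣA·x / ΣA = 1.094 in.
Transfer each piece to the vertical centroidal axis using Ī + A·d² with d = x − 1.094:
  web: d = -0.76901 in → contributes +4.0728 in⁴
  top flange (beyond web): d = 1.831 in → contributes +6.9311 in⁴
  bottom flange (beyond web): d = 1.831 in → contributes +6.9311 in⁴
Total I = 17.935 in⁴.

Iy ≈ 17.9 in⁴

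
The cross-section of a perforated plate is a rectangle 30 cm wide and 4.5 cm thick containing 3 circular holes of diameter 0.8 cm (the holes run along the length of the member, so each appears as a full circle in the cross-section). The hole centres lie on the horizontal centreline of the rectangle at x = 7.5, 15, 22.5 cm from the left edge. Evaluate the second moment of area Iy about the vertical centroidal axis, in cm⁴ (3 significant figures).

Break the section into simple shapes (no overlaps), measuring from the bottom-left corner of the bounding box.
Plate: 30 × 4.5, A = 135 cm², x = 15 cm, Ī = 10 125 cm⁴.
Hole 1 (subtracted): ⌀0.8, A = 0.50265 cm², x = 7.5 cm, Ī = 0.020106 cm⁴.
Hole 2 (subtracted): ⌀0.8, A = 0.50265 cm², x = 15 cm, Ī = 0.020106 cm⁴.
Hole 3 (subtracted): ⌀0.8, A = 0.50265 cm², x = 22.5 cm, Ī = 0.020106 cm⁴.
By symmetry the centroid is at mid-width, x̄ = 15 cm.
Transfer each piece to the vertical centroidal axis using Ī + A·d² with d = x − 15:
  plate: d = 0 cm → contributes +10 125 cm⁴
  hole 1: d = -7.5 cm → contributes −28.294 cm⁴
  hole 2: d = 0 cm → contributes −0.020106 cm⁴
  hole 3: d = 7.5 cm → contributes −28.294 cm⁴
Total I = 10 068 cm⁴.

Iy ≈ 1.01 × 10⁴ cm⁴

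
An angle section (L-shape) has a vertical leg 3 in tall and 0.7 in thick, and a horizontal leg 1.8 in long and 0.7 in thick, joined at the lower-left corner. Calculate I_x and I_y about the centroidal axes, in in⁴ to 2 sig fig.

Split into non-overlapping primitives; take the origin at the lower-left of the bounding box.
Vertical leg: 0.7 × 3, A = 2.1 in², y = 1.5 in, Ī = 1.575 in⁴.
Horizontal leg (remainder): 1.1 × 0.7, A = 0.77 in², y = 0.35 in, Ī = 0.03144 in⁴.
Centroid: ȳ = ΣA·y / ΣA = 1.191 in.
Transfer each piece to the centroidal x-axis using Ī + A·d² with d = y − 1.191:
  vertical leg: d = 0.3085 in → contributes +1.775 in⁴
  horizontal leg (remainder): d = -0.8415 in → contributes +0.5766 in⁴
Total I = 2.352 in⁴.
For the y-axis: x̄ = 0.5915 in.
Repeating about the centroidal y-axis gives I_y = 0.6198 in⁴.

I_x ≈ 2.4 in⁴, I_y ≈ 0.62 in⁴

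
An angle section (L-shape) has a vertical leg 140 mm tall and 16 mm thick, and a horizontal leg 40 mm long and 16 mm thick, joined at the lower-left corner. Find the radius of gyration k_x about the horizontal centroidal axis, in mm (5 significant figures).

k_x ≈ 43.332 mm

Break the section into simple shapes (no overlaps), measuring from the bottom-left corner of the bounding box.
Vertical leg: 16 × 140, A = 2 240 mm², y = 70 mm, Ī = 3 658 667 mm⁴.
Horizontal leg (remainder): 24 × 16, A = 384 mm², y = 8 mm, Ī = 8 192 mm⁴.
Centroid: ȳ = ΣA·y / ΣA = 60.92683 mm.
Transfer each piece to the horizontal centroidal axis using Ī + A·d² with d = y − 60.92683:
  vertical leg: d = 9.073171 mm → contributes +3 843 069 mm⁴
  horizontal leg (remainder): d = -52.92683 mm → contributes +1 083 872 mm⁴
Total I = 4 926 941 mm⁴.
Radius of gyration: k = √(I/A) = √(4 926 941 / 2 624) = 43.3318 mm.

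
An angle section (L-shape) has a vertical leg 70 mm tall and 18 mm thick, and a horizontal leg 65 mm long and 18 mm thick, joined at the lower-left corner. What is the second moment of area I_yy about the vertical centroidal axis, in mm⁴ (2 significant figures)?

Treat the section as a set of non-overlapping primitives; coordinates are from the bounding-box lower-left.
Vertical leg: 18 × 70, A = 1 260 mm², x = 9 mm, Ī = 34 020 mm⁴.
Horizontal leg (remainder): 47 × 18, A = 846 mm², x = 41.5 mm, Ī = 155 735 mm⁴.
Centroid: x̄ = ΣA·x / ΣA = 22.06 mm.
Transfer each piece to the vertical centroidal axis using Ī + A·d² with d = x − 22.06:
  vertical leg: d = -13.06 mm → contributes +248 784 mm⁴
  horizontal leg (remainder): d = 19.44 mm → contributes +475 596 mm⁴
Total I = 724 380 mm⁴.

I_yy ≈ 7.2 × 10⁵ mm⁴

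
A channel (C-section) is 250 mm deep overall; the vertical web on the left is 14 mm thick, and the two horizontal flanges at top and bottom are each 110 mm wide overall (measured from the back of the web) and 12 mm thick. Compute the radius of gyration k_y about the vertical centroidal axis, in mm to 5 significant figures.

k_y ≈ 32.231 mm

Decompose the section into non-overlapping parts with the origin at the bottom-left of its bounding rectangle.
Web: 14 × 250, A = 3 500 mm², x = 7 mm, Ī = 57166.67 mm⁴.
Top flange (beyond web): 96 × 12, A = 1 152 mm², x = 62 mm, Ī = 884 736 mm⁴.
Bottom flange (beyond web): 96 × 12, A = 1 152 mm², x = 62 mm, Ī = 884 736 mm⁴.
Centroid: x̄ = ΣA·x / ΣA = 28.83322 mm.
Transfer each piece to the vertical centroidal axis using Ī + A·d² with d = x − 28.83322:
  web: d = -21.83322 mm → contributes +1 725 580 mm⁴
  top flange (beyond web): d = 33.16678 mm → contributes +2 151 977 mm⁴
  bottom flange (beyond web): d = 33.16678 mm → contributes +2 151 977 mm⁴
Total I = 6 029 533 mm⁴.
Radius of gyration: k = √(I/A) = √(6 029 533 / 5 804) = 32.23132 mm.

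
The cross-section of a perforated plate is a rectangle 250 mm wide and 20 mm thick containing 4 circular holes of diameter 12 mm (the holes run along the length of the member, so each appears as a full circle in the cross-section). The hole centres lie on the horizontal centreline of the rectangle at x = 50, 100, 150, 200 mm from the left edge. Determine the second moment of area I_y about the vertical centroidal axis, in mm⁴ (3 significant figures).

I_y ≈ 2.46 × 10⁷ mm⁴

Treat the section as a set of non-overlapping primitives; coordinates are from the bounding-box lower-left.
Plate: 250 × 20, A = 5 000 mm², x = 125 mm, Ī = 26 041 667 mm⁴.
Hole 1 (subtracted): ⌀12, A = 113.1 mm², x = 50 mm, Ī = 1017.9 mm⁴.
Hole 2 (subtracted): ⌀12, A = 113.1 mm², x = 100 mm, Ī = 1017.9 mm⁴.
Hole 3 (subtracted): ⌀12, A = 113.1 mm², x = 150 mm, Ī = 1017.9 mm⁴.
Hole 4 (subtracted): ⌀12, A = 113.1 mm², x = 200 mm, Ī = 1017.9 mm⁴.
By symmetry the centroid is at mid-width, x̄ = 125 mm.
Transfer each piece to the vertical centroidal axis using Ī + A·d² with d = x − 125:
  plate: d = 0 mm → contributes +26 041 667 mm⁴
  hole 1: d = -75 mm → contributes −637 190 mm⁴
  hole 2: d = -25 mm → contributes −71 704 mm⁴
  hole 3: d = 25 mm → contributes −71 704 mm⁴
  hole 4: d = 75 mm → contributes −637 190 mm⁴
Total I = 24 623 878 mm⁴.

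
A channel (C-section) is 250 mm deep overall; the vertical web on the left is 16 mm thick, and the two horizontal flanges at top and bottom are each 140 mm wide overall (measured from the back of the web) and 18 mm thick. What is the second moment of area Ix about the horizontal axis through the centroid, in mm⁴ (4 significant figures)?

Split into non-overlapping primitives; take the origin at the lower-left of the bounding box.
Web: 16 × 250, A = 4 000 mm², y = 125 mm, Ī = 20 833 333 mm⁴.
Top flange (beyond web): 124 × 18, A = 2 232 mm², y = 241 mm, Ī = 60 264 mm⁴.
Bottom flange (beyond web): 124 × 18, A = 2 232 mm², y = 9 mm, Ī = 60 264 mm⁴.
By symmetry the centroid is at mid-height, ȳ = 125 mm.
Transfer each piece to the horizontal axis through the centroid using Ī + A·d² with d = y − 125:
  web: d = 0 mm → contributes +20 833 333 mm⁴
  top flange (beyond web): d = 116 mm → contributes +30 094 056 mm⁴
  bottom flange (beyond web): d = -116 mm → contributes +30 094 056 mm⁴
Total I = 81 021 445 mm⁴.

Ix ≈ 8.102 × 10⁷ mm⁴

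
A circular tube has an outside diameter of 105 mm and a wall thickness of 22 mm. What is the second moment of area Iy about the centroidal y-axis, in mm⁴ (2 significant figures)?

Iy ≈ 5.3 × 10⁶ mm⁴

Decompose the section into non-overlapping parts with the origin at the bottom-left of its bounding rectangle.
Outer circle: ⌀105, A = 8 659 mm², x = 52.5 mm, Ī = 5 966 602 mm⁴.
Bore (subtracted): ⌀61, A = 2 922 mm², x = 52.5 mm, Ī = 679 656 mm⁴.
By symmetry the centroid is at mid-width, x̄ = 52.5 mm.
All pieces are centred on the centroidal y-axis, so I = ΣĪ (holes subtracted) = 5 286 946 mm⁴.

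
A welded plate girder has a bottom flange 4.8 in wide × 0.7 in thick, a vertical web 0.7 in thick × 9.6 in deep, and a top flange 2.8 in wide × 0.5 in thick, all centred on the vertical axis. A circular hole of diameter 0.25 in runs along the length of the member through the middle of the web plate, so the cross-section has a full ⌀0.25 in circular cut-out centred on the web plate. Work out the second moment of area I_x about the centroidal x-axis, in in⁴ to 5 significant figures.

I_x ≈ 167.43 in⁴

Split into non-overlapping primitives; take the origin at the lower-left of the bounding box.
Bottom plate: 4.8 × 0.7, A = 3.36 in², y = 0.35 in, Ī = 0.1372 in⁴.
Web plate: 0.7 × 9.6, A = 6.72 in², y = 5.5 in, Ī = 51.6096 in⁴.
Top plate: 2.8 × 0.5, A = 1.4 in², y = 10.55 in, Ī = 0.02916667 in⁴.
Hole (subtracted): ⌀0.25, A = 0.04908739 in², y = 5.5 in, Ī = 0.0001917476 in⁴.
Centroid: ȳ = ΣA·y / ΣA = 4.604708 in.
Transfer each piece to the centroidal x-axis using Ī + A·d² with d = y − 4.604708:
  bottom plate: d = -4.254708 in → contributes +60.96175 in⁴
  web plate: d = 0.8952916 in → contributes +56.996 in⁴
  top plate: d = 5.945292 in → contributes +49.51426 in⁴
  hole: d = 0.8952916 in → contributes −0.0395376 in⁴
Total I = 167.4325 in⁴.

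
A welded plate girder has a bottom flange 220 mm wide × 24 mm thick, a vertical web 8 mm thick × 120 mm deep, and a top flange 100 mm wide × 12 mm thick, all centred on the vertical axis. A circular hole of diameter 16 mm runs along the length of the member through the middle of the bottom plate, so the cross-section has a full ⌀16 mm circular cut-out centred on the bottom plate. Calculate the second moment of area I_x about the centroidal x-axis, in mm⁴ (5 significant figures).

I_x ≈ 2.1635 × 10⁷ mm⁴

Treat the section as a set of non-overlapping primitives; coordinates are from the bounding-box lower-left.
Bottom plate: 220 × 24, A = 5 280 mm², y = 12 mm, Ī = 253 440 mm⁴.
Web plate: 8 × 120, A = 960 mm², y = 84 mm, Ī = 1 152 000 mm⁴.
Top plate: 100 × 12, A = 1 200 mm², y = 150 mm, Ī = 14 400 mm⁴.
Hole (subtracted): ⌀16, A = 201.0619 mm², y = 12 mm, Ī = 3216.991 mm⁴.
Centroid: ȳ = ΣA·y / ΣA = 44.42465 mm.
Transfer each piece to the centroidal x-axis using Ī + A·d² with d = y − 44.42465:
  bottom plate: d = -32.42465 mm → contributes +5 804 608 mm⁴
  web plate: d = 39.57535 mm → contributes +2 655 560 mm⁴
  top plate: d = 105.5754 mm → contributes +13 389 787 mm⁴
  hole: d = -32.42465 mm → contributes −214 605 mm⁴
Total I = 21 635 350 mm⁴.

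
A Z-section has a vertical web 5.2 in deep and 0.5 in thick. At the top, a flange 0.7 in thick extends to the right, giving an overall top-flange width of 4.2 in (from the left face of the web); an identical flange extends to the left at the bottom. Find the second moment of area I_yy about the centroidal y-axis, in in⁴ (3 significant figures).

Break the section into simple shapes (no overlaps), measuring from the bottom-left corner of the bounding box.
Web: 0.5 × 5.2, A = 2.6 in², x = 3.95 in, Ī = 0.054167 in⁴.
Top flange (beyond web): 3.7 × 0.7, A = 2.59 in², x = 6.05 in, Ī = 2.9548 in⁴.
Bottom flange (beyond web): 3.7 × 0.7, A = 2.59 in², x = 1.85 in, Ī = 2.9548 in⁴.
Centroid: x̄ = ΣA·x / ΣA = 3.95 in.
Transfer each piece to the centroidal y-axis using Ī + A·d² with d = x − 3.95:
  web: d = 0 in → contributes +0.054167 in⁴
  top flange (beyond web): d = 2.1 in → contributes +14.377 in⁴
  bottom flange (beyond web): d = -2.1 in → contributes +14.377 in⁴
Total I = 28.807 in⁴.

I_yy ≈ 28.8 in⁴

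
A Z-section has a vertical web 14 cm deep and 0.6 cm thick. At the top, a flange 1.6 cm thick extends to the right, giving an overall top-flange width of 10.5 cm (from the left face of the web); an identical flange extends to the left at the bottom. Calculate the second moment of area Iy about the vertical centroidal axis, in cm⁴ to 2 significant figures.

Iy ≈ 1100 cm⁴

Decompose the section into non-overlapping parts with the origin at the bottom-left of its bounding rectangle.
Web: 0.6 × 14, A = 8.4 cm², x = 10.2 cm, Ī = 0.252 cm⁴.
Top flange (beyond web): 9.9 × 1.6, A = 15.84 cm², x = 15.45 cm, Ī = 129.4 cm⁴.
Bottom flange (beyond web): 9.9 × 1.6, A = 15.84 cm², x = 4.95 cm, Ī = 129.4 cm⁴.
Centroid: x̄ = ΣA·x / ΣA = 10.2 cm.
Transfer each piece to the vertical centroidal axis using Ī + A·d² with d = x − 10.2:
  web: d = 0 cm → contributes +0.252 cm⁴
  top flange (beyond web): d = 5.25 cm → contributes +566 cm⁴
  bottom flange (beyond web): d = -5.25 cm → contributes +566 cm⁴
Total I = 1 132 cm⁴.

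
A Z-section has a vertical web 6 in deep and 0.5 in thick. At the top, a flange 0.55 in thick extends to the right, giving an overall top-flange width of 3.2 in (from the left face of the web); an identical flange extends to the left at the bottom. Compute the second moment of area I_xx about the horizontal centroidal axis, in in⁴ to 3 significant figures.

I_xx ≈ 31.1 in⁴

Decompose the section into non-overlapping parts with the origin at the bottom-left of its bounding rectangle.
Web: 0.5 × 6, A = 3 in², y = 3 in, Ī = 9 in⁴.
Top flange (beyond web): 2.7 × 0.55, A = 1.485 in², y = 5.725 in, Ī = 0.037434 in⁴.
Bottom flange (beyond web): 2.7 × 0.55, A = 1.485 in², y = 0.275 in, Ī = 0.037434 in⁴.
Centroid: ȳ = ΣA·y / ΣA = 3 in.
Transfer each piece to the horizontal centroidal axis using Ī + A·d² with d = y − 3:
  web: d = 0 in → contributes +9 in⁴
  top flange (beyond web): d = 2.725 in → contributes +11.064 in⁴
  bottom flange (beyond web): d = -2.725 in → contributes +11.064 in⁴
Total I = 31.129 in⁴.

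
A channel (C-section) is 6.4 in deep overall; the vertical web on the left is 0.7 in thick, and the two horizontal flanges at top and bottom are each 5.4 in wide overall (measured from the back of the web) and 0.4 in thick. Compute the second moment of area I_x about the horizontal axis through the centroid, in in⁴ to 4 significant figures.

I_x ≈ 49.18 in⁴

Treat the section as a set of non-overlapping primitives; coordinates are from the bounding-box lower-left.
Web: 0.7 × 6.4, A = 4.48 in², y = 3.2 in, Ī = 15.2917 in⁴.
Top flange (beyond web): 4.7 × 0.4, A = 1.88 in², y = 6.2 in, Ī = 0.0250667 in⁴.
Bottom flange (beyond web): 4.7 × 0.4, A = 1.88 in², y = 0.2 in, Ī = 0.0250667 in⁴.
By symmetry the centroid is at mid-height, ȳ = 3.2 in.
Transfer each piece to the horizontal axis through the centroid using Ī + A·d² with d = y − 3.2:
  web: d = 0 in → contributes +15.2917 in⁴
  top flange (beyond web): d = 3 in → contributes +16.9451 in⁴
  bottom flange (beyond web): d = -3 in → contributes +16.9451 in⁴
Total I = 49.1819 in⁴.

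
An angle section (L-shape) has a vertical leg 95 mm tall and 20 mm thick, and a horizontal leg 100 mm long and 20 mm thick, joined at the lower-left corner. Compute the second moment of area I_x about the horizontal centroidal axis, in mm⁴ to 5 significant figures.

I_x ≈ 2.7037 × 10⁶ mm⁴

Break the section into simple shapes (no overlaps), measuring from the bottom-left corner of the bounding box.
Vertical leg: 20 × 95, A = 1 900 mm², y = 47.5 mm, Ī = 1 428 958 mm⁴.
Horizontal leg (remainder): 80 × 20, A = 1 600 mm², y = 10 mm, Ī = 53333.33 mm⁴.
Centroid: ȳ = ΣA·y / ΣA = 30.35714 mm.
Transfer each piece to the horizontal centroidal axis using Ī + A·d² with d = y − 30.35714:
  vertical leg: d = 17.14286 mm → contributes +1 987 326 mm⁴
  horizontal leg (remainder): d = -20.35714 mm → contributes +716394.6 mm⁴
Total I = 2 703 720 mm⁴.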